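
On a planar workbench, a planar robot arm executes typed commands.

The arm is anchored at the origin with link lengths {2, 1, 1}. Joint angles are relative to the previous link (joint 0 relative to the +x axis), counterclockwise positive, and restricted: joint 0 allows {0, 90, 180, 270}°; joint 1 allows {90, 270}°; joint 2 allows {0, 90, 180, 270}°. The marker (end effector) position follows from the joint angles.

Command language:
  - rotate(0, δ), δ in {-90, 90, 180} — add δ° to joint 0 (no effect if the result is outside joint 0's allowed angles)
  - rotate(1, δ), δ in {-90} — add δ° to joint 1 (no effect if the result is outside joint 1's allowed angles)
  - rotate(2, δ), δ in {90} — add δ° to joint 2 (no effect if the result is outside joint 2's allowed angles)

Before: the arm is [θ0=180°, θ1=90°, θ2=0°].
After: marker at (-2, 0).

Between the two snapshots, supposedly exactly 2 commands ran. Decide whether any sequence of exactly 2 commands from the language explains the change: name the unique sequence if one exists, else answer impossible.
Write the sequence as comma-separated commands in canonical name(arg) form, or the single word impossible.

from: [θ0=180°, θ1=90°, θ2=0°]
[1] after rotate(2, 90): [θ0=180°, θ1=90°, θ2=90°]
[2] after rotate(2, 90): [θ0=180°, θ1=90°, θ2=180°]
no other 2-command option fits: unique.

rotate(2, 90), rotate(2, 90)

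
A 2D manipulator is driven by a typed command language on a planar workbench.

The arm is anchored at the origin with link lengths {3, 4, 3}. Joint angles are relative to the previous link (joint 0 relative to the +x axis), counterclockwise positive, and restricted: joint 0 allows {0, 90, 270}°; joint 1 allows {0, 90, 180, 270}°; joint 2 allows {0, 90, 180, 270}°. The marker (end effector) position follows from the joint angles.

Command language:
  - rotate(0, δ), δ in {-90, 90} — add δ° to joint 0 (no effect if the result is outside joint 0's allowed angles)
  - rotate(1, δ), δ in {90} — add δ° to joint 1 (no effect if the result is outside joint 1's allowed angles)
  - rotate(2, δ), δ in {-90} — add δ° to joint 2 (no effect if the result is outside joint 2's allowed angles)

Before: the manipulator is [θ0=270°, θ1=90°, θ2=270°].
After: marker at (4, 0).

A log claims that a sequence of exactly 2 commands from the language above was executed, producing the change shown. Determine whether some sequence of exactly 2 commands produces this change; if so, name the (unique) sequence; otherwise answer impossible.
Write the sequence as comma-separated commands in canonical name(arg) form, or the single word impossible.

rotate(2, -90), rotate(2, -90)

t0: [θ0=270°, θ1=90°, θ2=270°]
step 1 (rotate(2, -90)): [θ0=270°, θ1=90°, θ2=180°]
step 2 (rotate(2, -90)): [θ0=270°, θ1=90°, θ2=90°]
uniquely the one of 16 2-step routes that fits.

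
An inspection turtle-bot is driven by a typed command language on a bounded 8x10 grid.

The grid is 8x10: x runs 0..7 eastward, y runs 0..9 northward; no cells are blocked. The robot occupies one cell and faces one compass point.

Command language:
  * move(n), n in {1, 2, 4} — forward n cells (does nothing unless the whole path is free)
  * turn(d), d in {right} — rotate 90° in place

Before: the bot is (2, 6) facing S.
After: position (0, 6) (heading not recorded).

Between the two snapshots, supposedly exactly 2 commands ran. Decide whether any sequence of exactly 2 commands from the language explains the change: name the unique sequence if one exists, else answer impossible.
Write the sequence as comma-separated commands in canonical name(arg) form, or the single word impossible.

turn(right), move(2)

key: order matters: swapping turn(right) and move(2) lands elsewhere
start: (2, 6) facing S
[1] after turn(right): (2, 6) facing W
[2] after move(2): (0, 6) facing W
no rival 2-sequence matches.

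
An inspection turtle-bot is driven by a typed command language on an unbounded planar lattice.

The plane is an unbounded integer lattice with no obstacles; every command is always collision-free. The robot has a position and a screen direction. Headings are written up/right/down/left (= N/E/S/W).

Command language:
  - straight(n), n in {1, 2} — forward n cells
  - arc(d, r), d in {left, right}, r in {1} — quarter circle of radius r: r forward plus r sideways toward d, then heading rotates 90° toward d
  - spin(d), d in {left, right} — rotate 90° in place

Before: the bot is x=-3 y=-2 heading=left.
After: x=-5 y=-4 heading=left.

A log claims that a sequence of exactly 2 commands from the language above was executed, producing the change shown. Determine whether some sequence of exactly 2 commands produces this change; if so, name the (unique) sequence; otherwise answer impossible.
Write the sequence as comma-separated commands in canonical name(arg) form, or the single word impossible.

key: heading stays W — rotations cancel among the 2 commands
t0: x=-3 y=-2 heading=left
step 1 (arc(left, 1)): x=-4 y=-3 heading=down
step 2 (arc(right, 1)): x=-5 y=-4 heading=left
no rival 2-sequence matches.

arc(left, 1), arc(right, 1)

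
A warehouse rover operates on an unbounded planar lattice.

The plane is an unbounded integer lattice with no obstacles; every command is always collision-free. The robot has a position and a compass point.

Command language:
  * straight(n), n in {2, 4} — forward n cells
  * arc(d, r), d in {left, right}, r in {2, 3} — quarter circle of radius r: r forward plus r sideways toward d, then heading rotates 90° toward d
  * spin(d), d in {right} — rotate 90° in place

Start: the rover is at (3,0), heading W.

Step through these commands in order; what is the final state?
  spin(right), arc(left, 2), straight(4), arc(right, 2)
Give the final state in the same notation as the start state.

t0: at (3,0), heading W
1. spin(right) → at (3,0), heading N
2. arc(left, 2) → at (1,2), heading W
3. straight(4) → at (-3,2), heading W
4. arc(right, 2) → at (-5,4), heading N

at (-5,4), heading N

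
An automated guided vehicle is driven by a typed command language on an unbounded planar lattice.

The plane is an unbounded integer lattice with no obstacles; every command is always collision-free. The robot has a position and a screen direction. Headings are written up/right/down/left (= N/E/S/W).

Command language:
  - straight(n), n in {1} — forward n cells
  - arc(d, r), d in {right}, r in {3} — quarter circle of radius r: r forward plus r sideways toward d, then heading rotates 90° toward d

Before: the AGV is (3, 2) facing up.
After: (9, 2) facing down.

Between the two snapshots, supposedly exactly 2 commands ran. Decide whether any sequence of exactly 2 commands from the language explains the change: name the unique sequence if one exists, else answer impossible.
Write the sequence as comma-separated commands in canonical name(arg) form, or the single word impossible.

key: position moved to (9,2) AND the heading swung to S — translation plus rotation needed
from: (3, 2) facing up
t=1 arc(right, 3) ⇒ (6, 5) facing right
t=2 arc(right, 3) ⇒ (9, 2) facing down
no rival 2-sequence matches.

arc(right, 3), arc(right, 3)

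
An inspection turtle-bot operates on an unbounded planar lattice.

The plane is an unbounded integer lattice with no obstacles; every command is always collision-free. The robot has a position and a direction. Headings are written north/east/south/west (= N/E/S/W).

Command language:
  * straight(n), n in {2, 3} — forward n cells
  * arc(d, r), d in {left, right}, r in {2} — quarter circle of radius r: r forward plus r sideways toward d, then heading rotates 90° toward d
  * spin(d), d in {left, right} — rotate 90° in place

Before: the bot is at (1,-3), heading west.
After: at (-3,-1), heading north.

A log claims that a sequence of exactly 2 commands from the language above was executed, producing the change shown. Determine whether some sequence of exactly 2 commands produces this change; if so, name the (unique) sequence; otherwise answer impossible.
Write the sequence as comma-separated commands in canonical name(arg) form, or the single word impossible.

straight(2), arc(right, 2)

key: position moved to (-3,-1) AND the heading swung to N — translation plus rotation needed
begin: at (1,-3), heading west
t=1 straight(2) ⇒ at (-1,-3), heading west
t=2 arc(right, 2) ⇒ at (-3,-1), heading north
all 36 alternatives checked — unique.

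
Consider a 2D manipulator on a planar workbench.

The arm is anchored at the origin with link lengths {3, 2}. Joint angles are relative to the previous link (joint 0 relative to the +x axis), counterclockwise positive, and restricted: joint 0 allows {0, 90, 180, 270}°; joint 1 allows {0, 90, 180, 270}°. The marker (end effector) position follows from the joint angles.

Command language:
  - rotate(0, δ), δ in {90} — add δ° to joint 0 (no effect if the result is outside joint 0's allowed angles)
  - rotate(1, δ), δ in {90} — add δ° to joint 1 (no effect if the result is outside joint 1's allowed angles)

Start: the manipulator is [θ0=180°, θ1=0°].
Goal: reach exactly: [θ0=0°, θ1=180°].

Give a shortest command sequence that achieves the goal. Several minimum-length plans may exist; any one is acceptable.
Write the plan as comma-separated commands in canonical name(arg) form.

rotate(1, 90), rotate(1, 90), rotate(0, 90), rotate(0, 90)

from: [θ0=180°, θ1=0°]
t=1 rotate(1, 90) ⇒ [θ0=180°, θ1=90°]
t=2 rotate(1, 90) ⇒ [θ0=180°, θ1=180°]
t=3 rotate(0, 90) ⇒ [θ0=270°, θ1=180°]
t=4 rotate(0, 90) ⇒ [θ0=0°, θ1=180°]
nothing shorter than 4 reaches the goal.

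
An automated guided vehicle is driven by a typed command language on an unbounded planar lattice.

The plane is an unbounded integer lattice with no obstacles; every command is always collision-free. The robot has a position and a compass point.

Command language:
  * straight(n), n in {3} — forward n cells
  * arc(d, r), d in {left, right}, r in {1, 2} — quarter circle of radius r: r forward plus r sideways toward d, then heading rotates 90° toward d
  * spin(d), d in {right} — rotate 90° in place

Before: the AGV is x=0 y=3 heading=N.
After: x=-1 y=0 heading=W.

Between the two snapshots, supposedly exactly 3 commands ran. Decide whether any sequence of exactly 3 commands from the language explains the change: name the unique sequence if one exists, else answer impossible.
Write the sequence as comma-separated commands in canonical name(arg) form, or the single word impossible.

spin(right), arc(right, 1), arc(right, 2)

key: running arc(right, 2) before spin(right) would end elsewhere — order is forced
from: x=0 y=3 heading=N
1. spin(right) → x=0 y=3 heading=E
2. arc(right, 1) → x=1 y=2 heading=S
3. arc(right, 2) → x=-1 y=0 heading=W
no other 3-command option fits: unique.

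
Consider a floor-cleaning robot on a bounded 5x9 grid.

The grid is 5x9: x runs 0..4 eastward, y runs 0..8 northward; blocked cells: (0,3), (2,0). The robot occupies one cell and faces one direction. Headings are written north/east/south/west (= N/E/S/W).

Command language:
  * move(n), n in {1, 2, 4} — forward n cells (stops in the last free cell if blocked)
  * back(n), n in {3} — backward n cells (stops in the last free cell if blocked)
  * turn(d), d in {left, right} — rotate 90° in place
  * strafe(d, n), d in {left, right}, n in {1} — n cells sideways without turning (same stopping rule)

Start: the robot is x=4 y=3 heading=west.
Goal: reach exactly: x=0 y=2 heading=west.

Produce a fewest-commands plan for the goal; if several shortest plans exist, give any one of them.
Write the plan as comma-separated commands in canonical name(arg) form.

strafe(left, 1), move(4)

begin: x=4 y=3 heading=west
[1] after strafe(left, 1): x=4 y=2 heading=west
[2] after move(4): x=0 y=2 heading=west
minimal: 2 command(s), checked below 2.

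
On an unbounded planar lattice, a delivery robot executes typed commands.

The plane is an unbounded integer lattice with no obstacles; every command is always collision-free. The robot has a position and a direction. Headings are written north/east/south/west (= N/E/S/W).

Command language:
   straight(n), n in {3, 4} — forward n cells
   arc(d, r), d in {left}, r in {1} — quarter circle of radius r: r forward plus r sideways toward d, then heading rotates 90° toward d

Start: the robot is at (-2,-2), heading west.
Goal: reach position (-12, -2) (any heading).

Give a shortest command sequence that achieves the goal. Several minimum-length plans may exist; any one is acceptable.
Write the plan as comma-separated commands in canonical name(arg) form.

straight(4), straight(3), straight(3)

initial: at (-2,-2), heading west
step 1 (straight(4)): at (-6,-2), heading west
step 2 (straight(3)): at (-9,-2), heading west
step 3 (straight(3)): at (-12,-2), heading west
nothing shorter than 3 reaches the goal.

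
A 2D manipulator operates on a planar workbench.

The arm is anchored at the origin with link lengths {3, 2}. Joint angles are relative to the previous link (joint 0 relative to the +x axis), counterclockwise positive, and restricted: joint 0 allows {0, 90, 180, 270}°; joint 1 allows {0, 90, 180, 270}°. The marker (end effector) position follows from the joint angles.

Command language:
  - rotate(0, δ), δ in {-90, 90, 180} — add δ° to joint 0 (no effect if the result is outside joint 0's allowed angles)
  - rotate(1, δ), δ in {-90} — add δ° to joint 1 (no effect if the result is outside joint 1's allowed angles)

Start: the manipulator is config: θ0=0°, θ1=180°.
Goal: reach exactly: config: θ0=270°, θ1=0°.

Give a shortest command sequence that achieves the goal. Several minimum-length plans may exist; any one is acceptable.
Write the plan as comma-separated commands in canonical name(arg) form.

begin: config: θ0=0°, θ1=180°
t=1 rotate(0, -90) ⇒ config: θ0=270°, θ1=180°
t=2 rotate(1, -90) ⇒ config: θ0=270°, θ1=90°
t=3 rotate(1, -90) ⇒ config: θ0=270°, θ1=0°
shorter routes all fall short; 3 is best.

rotate(0, -90), rotate(1, -90), rotate(1, -90)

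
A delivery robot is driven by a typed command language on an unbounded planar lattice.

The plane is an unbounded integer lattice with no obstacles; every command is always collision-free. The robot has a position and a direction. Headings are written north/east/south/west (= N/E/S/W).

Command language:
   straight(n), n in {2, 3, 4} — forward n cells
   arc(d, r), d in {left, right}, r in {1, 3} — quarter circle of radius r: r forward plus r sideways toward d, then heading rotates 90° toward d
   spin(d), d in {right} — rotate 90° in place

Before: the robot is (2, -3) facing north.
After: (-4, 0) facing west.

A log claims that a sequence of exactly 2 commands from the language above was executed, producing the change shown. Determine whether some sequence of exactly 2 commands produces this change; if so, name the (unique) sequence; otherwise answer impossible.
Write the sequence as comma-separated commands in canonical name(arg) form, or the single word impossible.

arc(left, 3), straight(3)

key: position moved to (-4,0) AND the heading swung to W — translation plus rotation needed
begin: (2, -3) facing north
[1] after arc(left, 3): (-1, 0) facing west
[2] after straight(3): (-4, 0) facing west
no other 2-command option fits: unique.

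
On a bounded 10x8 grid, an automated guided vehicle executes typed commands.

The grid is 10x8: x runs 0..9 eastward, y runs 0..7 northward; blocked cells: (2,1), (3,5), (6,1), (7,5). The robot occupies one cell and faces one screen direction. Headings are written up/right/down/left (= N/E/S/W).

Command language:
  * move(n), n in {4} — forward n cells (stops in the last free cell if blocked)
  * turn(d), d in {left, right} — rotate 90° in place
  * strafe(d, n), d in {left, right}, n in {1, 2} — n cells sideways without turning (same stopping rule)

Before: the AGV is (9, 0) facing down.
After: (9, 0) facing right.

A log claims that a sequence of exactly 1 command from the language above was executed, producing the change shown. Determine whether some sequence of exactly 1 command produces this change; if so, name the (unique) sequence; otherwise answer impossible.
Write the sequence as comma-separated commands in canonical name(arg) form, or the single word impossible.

key: parked at (9,0) the whole time — nothing moves the robot
begin: (9, 0) facing down
step 1 (turn(left)): (9, 0) facing right
uniquely the one of 7 1-step routes that fits.

turn(left)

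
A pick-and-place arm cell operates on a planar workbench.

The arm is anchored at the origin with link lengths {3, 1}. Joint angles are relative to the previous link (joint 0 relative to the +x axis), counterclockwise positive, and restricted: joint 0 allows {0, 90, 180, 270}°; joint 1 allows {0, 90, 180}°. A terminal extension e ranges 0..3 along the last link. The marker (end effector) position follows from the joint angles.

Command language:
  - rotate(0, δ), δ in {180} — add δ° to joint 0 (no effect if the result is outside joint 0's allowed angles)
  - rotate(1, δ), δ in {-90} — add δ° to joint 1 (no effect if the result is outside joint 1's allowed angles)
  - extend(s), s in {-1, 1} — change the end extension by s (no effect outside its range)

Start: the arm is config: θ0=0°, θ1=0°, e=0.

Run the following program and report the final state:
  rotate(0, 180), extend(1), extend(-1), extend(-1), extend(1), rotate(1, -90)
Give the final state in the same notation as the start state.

from: config: θ0=0°, θ1=0°, e=0
t=1 rotate(0, 180) ⇒ config: θ0=180°, θ1=0°, e=0
t=2 extend(1) ⇒ config: θ0=180°, θ1=0°, e=1
t=3 extend(-1) ⇒ config: θ0=180°, θ1=0°, e=0
t=4 extend(-1) ⇒ config: θ0=180°, θ1=0°, e=0
t=5 extend(1) ⇒ config: θ0=180°, θ1=0°, e=1
t=6 rotate(1, -90) ⇒ config: θ0=180°, θ1=0°, e=1

config: θ0=180°, θ1=0°, e=1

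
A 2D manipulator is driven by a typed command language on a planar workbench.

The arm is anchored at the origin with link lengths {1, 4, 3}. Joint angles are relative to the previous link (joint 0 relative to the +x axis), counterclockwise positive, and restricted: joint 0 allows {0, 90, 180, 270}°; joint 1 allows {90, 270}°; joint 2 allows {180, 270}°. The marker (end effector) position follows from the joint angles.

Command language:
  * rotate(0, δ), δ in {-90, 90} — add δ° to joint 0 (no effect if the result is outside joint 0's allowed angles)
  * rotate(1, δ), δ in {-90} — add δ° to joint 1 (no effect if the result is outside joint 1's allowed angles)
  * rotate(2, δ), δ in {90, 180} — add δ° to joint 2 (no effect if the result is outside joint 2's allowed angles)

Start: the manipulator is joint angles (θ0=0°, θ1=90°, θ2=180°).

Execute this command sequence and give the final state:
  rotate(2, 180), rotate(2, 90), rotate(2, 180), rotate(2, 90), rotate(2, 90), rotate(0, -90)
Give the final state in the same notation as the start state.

from: joint angles (θ0=0°, θ1=90°, θ2=180°)
step 1 (rotate(2, 180)): joint angles (θ0=0°, θ1=90°, θ2=180°)
step 2 (rotate(2, 90)): joint angles (θ0=0°, θ1=90°, θ2=270°)
step 3 (rotate(2, 180)): joint angles (θ0=0°, θ1=90°, θ2=270°)
step 4 (rotate(2, 90)): joint angles (θ0=0°, θ1=90°, θ2=270°)
step 5 (rotate(2, 90)): joint angles (θ0=0°, θ1=90°, θ2=270°)
step 6 (rotate(0, -90)): joint angles (θ0=270°, θ1=90°, θ2=270°)

joint angles (θ0=270°, θ1=90°, θ2=270°)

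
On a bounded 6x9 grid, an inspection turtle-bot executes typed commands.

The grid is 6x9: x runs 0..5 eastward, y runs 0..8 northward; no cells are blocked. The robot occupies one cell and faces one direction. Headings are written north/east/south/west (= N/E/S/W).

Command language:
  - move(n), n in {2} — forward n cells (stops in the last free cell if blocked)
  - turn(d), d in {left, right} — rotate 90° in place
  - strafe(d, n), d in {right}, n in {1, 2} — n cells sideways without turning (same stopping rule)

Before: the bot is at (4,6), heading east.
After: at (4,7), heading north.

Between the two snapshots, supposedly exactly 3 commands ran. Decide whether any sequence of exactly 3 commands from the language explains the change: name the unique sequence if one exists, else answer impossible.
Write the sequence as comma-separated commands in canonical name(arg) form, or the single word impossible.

strafe(right, 1), turn(left), move(2)

key: cell and facing (now N) both changed — the 3 commands mix motion and turning
from: at (4,6), heading east
[1] after strafe(right, 1): at (4,5), heading east
[2] after turn(left): at (4,5), heading north
[3] after move(2): at (4,7), heading north
all 125 alternatives checked — unique.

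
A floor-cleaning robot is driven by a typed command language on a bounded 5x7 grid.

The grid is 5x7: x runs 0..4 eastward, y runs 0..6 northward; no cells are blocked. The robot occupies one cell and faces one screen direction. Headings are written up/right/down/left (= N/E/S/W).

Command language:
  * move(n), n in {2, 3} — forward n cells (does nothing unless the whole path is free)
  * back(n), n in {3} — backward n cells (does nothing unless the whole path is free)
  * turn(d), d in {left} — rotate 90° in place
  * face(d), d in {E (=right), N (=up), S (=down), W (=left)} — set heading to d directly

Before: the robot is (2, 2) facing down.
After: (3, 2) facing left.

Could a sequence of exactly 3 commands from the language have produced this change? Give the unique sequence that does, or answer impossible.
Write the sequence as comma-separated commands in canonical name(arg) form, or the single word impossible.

face(W), move(2), back(3)

key: cell and facing (now W) both changed — the 3 commands mix motion and turning
start: (2, 2) facing down
1. face(W) → (2, 2) facing left
2. move(2) → (0, 2) facing left
3. back(3) → (3, 2) facing left
no other 3-command option fits: unique.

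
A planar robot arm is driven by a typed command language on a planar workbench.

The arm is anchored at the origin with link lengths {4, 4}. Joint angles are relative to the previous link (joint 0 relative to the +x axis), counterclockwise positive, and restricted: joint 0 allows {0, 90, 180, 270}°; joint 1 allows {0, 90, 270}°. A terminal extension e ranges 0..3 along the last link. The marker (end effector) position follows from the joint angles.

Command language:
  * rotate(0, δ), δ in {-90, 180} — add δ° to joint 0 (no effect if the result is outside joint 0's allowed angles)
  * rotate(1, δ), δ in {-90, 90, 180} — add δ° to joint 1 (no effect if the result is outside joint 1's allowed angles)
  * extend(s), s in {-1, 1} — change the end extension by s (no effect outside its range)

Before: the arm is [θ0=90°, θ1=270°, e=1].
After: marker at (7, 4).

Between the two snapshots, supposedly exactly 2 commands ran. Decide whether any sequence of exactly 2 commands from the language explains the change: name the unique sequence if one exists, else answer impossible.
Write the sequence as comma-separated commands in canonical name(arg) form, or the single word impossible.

start: [θ0=90°, θ1=270°, e=1]
t=1 extend(1) ⇒ [θ0=90°, θ1=270°, e=2]
t=2 extend(1) ⇒ [θ0=90°, θ1=270°, e=3]
no other 2-command option fits: unique.

extend(1), extend(1)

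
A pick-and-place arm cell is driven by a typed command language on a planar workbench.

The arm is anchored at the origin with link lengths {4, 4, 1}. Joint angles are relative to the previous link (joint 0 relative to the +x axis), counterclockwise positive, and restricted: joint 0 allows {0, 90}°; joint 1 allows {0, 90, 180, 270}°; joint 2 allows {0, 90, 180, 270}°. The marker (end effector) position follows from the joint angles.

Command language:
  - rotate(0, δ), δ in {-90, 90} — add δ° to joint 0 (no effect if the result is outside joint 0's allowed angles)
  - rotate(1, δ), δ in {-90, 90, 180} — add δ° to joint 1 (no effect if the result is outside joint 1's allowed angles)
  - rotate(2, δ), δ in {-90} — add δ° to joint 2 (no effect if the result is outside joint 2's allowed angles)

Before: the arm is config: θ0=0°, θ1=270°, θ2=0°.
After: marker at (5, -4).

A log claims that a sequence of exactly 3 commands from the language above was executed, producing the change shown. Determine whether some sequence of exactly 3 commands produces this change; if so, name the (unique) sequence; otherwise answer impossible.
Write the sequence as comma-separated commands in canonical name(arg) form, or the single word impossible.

rotate(2, -90), rotate(2, -90), rotate(2, -90)

start: config: θ0=0°, θ1=270°, θ2=0°
step 1 (rotate(2, -90)): config: θ0=0°, θ1=270°, θ2=270°
step 2 (rotate(2, -90)): config: θ0=0°, θ1=270°, θ2=180°
step 3 (rotate(2, -90)): config: θ0=0°, θ1=270°, θ2=90°
all 216 alternatives checked — unique.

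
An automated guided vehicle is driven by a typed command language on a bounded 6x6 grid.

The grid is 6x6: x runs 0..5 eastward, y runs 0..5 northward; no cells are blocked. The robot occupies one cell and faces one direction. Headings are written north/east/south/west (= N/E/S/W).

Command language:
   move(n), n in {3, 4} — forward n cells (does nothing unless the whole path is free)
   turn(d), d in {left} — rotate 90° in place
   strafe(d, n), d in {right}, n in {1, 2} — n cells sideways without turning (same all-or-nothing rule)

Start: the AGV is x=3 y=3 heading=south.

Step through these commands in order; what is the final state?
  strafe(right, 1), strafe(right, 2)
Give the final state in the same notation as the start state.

x=0 y=3 heading=south

begin: x=3 y=3 heading=south
1. strafe(right, 1) → x=2 y=3 heading=south
2. strafe(right, 2) → x=0 y=3 heading=south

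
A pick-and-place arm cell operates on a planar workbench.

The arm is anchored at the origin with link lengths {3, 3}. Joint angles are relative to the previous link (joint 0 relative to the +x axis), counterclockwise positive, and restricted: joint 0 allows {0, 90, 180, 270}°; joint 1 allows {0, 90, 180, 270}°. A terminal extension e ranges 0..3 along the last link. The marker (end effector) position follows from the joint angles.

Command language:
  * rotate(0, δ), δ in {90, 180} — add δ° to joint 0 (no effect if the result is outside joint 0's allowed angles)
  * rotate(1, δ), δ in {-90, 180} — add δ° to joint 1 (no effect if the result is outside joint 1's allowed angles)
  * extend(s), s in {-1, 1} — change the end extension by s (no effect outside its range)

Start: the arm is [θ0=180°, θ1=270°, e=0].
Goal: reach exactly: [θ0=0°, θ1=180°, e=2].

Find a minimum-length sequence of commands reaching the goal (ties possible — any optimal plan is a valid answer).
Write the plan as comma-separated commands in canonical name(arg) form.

initial: [θ0=180°, θ1=270°, e=0]
[1] after rotate(1, -90): [θ0=180°, θ1=180°, e=0]
[2] after rotate(0, 180): [θ0=0°, θ1=180°, e=0]
[3] after extend(1): [θ0=0°, θ1=180°, e=1]
[4] after extend(1): [θ0=0°, θ1=180°, e=2]
no 3-step plan works, so 4 is optimal.

rotate(1, -90), rotate(0, 180), extend(1), extend(1)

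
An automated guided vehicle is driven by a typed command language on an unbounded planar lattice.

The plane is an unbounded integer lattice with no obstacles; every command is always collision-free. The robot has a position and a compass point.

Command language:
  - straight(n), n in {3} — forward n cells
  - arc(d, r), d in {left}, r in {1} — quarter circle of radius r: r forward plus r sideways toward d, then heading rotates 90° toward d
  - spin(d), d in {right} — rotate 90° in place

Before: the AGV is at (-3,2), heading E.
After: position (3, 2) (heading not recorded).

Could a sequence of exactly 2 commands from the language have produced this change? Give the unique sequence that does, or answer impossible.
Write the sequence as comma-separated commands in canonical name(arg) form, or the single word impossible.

straight(3), straight(3)

start: at (-3,2), heading E
1. straight(3) → at (0,2), heading E
2. straight(3) → at (3,2), heading E
no rival 2-sequence matches.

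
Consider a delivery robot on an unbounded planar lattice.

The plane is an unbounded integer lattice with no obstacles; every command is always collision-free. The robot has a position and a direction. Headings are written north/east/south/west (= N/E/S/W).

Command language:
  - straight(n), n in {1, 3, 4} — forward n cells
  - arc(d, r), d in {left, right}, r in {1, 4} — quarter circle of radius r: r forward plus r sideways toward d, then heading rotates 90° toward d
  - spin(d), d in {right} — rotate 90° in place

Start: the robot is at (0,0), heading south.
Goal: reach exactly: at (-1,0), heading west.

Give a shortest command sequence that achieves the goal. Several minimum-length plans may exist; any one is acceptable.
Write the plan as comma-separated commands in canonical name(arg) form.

begin: at (0,0), heading south
1. spin(right) → at (0,0), heading west
2. straight(1) → at (-1,0), heading west
minimal: 2 command(s), checked below 2.

spin(right), straight(1)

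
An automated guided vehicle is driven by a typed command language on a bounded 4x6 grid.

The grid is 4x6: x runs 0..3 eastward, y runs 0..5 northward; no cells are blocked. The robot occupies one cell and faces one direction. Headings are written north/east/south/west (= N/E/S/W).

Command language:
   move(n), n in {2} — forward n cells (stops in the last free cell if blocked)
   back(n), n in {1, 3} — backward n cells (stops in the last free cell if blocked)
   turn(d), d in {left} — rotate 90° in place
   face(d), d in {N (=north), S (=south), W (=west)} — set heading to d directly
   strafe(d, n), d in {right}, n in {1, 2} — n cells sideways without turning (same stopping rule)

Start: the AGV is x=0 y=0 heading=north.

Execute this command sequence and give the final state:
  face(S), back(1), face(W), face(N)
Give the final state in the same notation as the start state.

initial: x=0 y=0 heading=north
t=1 face(S) ⇒ x=0 y=0 heading=south
t=2 back(1) ⇒ x=0 y=1 heading=south
t=3 face(W) ⇒ x=0 y=1 heading=west
t=4 face(N) ⇒ x=0 y=1 heading=north

x=0 y=1 heading=north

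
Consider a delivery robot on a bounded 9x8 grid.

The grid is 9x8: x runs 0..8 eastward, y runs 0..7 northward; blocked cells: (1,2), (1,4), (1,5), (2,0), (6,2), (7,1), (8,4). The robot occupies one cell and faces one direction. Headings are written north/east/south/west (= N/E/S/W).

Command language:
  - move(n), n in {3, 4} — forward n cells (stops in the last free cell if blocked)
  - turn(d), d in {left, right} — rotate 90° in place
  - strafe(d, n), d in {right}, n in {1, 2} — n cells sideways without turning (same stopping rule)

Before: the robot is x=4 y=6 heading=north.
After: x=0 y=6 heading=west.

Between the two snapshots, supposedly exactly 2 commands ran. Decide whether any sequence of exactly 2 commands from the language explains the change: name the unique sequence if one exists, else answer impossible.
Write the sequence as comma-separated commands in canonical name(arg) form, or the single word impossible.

key: position moved to (0,6) AND the heading swung to W — translation plus rotation needed
begin: x=4 y=6 heading=north
step 1 (turn(left)): x=4 y=6 heading=west
step 2 (move(4)): x=0 y=6 heading=west
all 36 alternatives checked — unique.

turn(left), move(4)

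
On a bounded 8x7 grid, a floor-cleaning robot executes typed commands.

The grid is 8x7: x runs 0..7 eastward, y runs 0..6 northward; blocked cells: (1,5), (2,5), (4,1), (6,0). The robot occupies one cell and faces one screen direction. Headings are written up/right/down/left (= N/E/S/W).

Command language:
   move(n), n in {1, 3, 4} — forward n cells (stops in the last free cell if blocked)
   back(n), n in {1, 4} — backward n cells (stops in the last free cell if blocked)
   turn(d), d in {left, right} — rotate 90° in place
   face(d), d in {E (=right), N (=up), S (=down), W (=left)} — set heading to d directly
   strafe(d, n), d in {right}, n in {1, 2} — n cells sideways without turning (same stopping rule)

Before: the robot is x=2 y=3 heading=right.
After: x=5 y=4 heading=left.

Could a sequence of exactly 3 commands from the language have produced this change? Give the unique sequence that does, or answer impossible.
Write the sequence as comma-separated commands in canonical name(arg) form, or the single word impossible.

key: running strafe(right, 1) before move(3) would end elsewhere — order is forced
initial: x=2 y=3 heading=right
1. move(3) → x=5 y=3 heading=right
2. face(W) → x=5 y=3 heading=left
3. strafe(right, 1) → x=5 y=4 heading=left
uniquely the one of 2197 3-step routes that fits.

move(3), face(W), strafe(right, 1)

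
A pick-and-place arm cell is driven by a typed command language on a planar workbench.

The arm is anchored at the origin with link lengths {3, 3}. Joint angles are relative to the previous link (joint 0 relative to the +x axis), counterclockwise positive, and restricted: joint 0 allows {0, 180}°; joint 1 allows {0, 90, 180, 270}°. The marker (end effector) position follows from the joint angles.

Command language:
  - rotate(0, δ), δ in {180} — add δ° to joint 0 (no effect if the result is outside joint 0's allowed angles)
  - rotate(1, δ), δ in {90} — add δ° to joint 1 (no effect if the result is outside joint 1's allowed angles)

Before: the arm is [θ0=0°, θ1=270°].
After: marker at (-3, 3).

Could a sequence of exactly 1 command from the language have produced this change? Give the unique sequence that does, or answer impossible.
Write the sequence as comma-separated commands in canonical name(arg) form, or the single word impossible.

t0: [θ0=0°, θ1=270°]
[1] after rotate(0, 180): [θ0=180°, θ1=270°]
no other 1-command option fits: unique.

rotate(0, 180)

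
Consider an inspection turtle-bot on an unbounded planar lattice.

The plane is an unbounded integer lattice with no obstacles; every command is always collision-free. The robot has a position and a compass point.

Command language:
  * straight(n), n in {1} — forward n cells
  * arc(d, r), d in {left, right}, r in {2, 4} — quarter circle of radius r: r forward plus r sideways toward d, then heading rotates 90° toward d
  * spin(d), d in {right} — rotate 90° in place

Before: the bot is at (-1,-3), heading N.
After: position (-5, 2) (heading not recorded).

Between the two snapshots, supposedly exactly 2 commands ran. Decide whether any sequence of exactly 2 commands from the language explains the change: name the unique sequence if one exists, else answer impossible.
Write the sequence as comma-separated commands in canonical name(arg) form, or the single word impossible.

key: order matters: swapping straight(1) and arc(left, 4) lands elsewhere
from: at (-1,-3), heading N
step 1 (straight(1)): at (-1,-2), heading N
step 2 (arc(left, 4)): at (-5,2), heading W
no other 2-command option fits: unique.

straight(1), arc(left, 4)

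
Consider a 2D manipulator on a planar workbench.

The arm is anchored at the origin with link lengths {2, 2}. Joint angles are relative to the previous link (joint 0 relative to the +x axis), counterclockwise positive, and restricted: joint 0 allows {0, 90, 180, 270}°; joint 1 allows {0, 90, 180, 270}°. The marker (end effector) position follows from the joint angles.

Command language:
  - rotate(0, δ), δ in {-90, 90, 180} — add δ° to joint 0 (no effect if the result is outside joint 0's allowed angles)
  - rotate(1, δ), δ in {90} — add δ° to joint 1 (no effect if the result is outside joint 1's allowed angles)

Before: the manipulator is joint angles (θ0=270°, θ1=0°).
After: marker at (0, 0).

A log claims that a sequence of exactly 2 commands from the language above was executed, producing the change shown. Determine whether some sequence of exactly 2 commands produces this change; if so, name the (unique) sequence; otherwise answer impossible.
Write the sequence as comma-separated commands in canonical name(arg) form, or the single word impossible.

begin: joint angles (θ0=270°, θ1=0°)
1. rotate(1, 90) → joint angles (θ0=270°, θ1=90°)
2. rotate(1, 90) → joint angles (θ0=270°, θ1=180°)
uniquely the one of 16 2-step routes that fits.

rotate(1, 90), rotate(1, 90)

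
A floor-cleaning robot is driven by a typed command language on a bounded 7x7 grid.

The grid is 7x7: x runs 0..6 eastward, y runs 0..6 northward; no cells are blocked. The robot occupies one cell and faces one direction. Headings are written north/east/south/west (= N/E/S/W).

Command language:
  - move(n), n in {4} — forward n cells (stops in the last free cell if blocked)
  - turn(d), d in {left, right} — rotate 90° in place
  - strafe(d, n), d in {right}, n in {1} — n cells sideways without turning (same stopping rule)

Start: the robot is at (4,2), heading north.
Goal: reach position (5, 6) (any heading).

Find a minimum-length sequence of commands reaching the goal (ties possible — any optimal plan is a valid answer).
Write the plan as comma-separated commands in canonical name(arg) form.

strafe(right, 1), move(4)

from: at (4,2), heading north
[1] after strafe(right, 1): at (5,2), heading north
[2] after move(4): at (5,6), heading north
shorter routes all fall short; 2 is best.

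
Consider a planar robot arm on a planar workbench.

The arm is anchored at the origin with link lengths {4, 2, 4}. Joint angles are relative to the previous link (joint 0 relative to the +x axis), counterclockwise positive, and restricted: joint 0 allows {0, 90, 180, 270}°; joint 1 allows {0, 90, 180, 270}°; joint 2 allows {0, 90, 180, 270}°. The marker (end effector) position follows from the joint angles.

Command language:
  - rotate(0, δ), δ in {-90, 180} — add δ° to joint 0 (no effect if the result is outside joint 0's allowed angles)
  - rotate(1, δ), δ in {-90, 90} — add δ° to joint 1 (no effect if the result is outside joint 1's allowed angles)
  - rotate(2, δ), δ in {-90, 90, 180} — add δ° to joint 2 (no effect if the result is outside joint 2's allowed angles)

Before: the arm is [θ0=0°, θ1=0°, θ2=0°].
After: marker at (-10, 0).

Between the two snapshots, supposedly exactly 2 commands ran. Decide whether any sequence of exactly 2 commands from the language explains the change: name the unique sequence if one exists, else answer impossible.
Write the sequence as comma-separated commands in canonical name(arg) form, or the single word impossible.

begin: [θ0=0°, θ1=0°, θ2=0°]
step 1 (rotate(0, -90)): [θ0=270°, θ1=0°, θ2=0°]
step 2 (rotate(0, -90)): [θ0=180°, θ1=0°, θ2=0°]
no rival 2-sequence matches.

rotate(0, -90), rotate(0, -90)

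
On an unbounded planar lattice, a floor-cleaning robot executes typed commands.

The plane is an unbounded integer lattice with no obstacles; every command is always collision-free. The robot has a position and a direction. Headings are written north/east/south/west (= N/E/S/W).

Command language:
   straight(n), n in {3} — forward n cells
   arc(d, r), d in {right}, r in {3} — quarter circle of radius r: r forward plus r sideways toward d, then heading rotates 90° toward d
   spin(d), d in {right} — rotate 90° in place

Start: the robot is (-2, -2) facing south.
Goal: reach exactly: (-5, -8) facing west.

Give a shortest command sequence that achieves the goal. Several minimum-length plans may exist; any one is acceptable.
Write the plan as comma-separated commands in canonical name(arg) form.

from: (-2, -2) facing south
1. straight(3) → (-2, -5) facing south
2. arc(right, 3) → (-5, -8) facing west
minimal: 2 command(s), checked below 2.

straight(3), arc(right, 3)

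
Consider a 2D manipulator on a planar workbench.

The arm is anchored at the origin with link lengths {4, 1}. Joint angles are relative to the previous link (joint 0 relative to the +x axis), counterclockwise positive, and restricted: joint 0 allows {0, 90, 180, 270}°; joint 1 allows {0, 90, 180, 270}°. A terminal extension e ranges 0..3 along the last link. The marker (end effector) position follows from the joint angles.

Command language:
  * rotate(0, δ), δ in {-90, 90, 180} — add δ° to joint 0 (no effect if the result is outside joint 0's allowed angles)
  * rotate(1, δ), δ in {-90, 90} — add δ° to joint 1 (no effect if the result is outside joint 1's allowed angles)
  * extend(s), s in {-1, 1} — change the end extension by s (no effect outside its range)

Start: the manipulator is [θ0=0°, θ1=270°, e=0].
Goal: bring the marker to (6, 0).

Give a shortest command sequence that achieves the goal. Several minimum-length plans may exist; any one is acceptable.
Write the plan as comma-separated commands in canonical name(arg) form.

rotate(1, 90), extend(1)

start: [θ0=0°, θ1=270°, e=0]
1. rotate(1, 90) → [θ0=0°, θ1=0°, e=0]
2. extend(1) → [θ0=0°, θ1=0°, e=1]
no 1-step plan works, so 2 is optimal.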